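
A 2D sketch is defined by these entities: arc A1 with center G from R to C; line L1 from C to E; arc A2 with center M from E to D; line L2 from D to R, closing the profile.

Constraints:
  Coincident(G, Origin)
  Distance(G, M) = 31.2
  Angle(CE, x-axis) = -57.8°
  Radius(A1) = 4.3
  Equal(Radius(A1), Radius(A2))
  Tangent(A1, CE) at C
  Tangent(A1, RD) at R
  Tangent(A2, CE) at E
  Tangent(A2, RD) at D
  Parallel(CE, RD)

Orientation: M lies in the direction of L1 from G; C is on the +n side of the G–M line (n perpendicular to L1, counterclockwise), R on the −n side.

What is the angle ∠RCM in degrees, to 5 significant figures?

82.153°

The slot axis is L1's direction at -57.8°, so u = (cos -57.8°, sin -57.8°) = (0.53288, -0.84619) and n = (−sin -57.8°, cos -57.8°) = (0.84619, 0.53288). G is at the origin and M lies 31.2 along u from G, so M = 31.2·u = (16.626, -26.401). Tangency of A1 to both parallel lines with radius 4.3 puts C and R at G ± 4.3·n: C = (3.6386, 2.2914), R = (-3.6386, -2.2914). Then cos ∠RCM = CR·CM / (|CR||CM|), giving 82.153°.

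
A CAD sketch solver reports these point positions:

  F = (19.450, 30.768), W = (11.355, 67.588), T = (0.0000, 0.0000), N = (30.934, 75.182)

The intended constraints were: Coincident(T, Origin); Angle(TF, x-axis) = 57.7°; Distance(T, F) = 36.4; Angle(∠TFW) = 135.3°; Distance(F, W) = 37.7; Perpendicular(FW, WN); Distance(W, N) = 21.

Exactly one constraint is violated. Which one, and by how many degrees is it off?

Perpendicular(FW, WN) — off by 8.80°.

T = (0.00, 0.00) ✓; TF at 57.70° ✓; |TF| = 36.40 ✓; ∠TFW = 135.3° ✓; |FW| = 37.70 ✓; ∠(FW, WN) = 81.20° ✗; |WN| = 21.00 ✓.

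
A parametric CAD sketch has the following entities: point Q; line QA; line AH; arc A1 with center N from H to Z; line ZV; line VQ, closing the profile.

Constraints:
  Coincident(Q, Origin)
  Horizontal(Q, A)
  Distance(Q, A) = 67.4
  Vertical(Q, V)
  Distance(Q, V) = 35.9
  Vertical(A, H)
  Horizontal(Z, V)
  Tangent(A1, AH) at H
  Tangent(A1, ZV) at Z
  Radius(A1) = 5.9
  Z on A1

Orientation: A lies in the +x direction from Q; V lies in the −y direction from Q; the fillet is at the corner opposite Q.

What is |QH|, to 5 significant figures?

73.775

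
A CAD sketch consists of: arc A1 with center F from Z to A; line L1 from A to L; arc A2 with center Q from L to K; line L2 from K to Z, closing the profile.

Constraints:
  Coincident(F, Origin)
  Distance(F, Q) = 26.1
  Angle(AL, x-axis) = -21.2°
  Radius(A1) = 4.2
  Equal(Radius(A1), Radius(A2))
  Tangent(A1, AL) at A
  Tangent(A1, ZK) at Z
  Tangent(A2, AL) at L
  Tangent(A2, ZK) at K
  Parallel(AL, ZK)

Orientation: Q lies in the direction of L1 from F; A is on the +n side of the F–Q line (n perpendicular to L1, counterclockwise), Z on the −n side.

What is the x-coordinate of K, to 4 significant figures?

22.81

Tangency of A1 to both parallel lines with radius 4.2 puts A and Z at F ± 4.2·n: A = (1.519, 3.916), Z = (-1.519, -3.916). Equal radii place L and K the same way about Q: L = Q + 4.2·n = (25.85, -5.523), K = Q − 4.2·n = (22.81, -13.35). So K.x = 22.81.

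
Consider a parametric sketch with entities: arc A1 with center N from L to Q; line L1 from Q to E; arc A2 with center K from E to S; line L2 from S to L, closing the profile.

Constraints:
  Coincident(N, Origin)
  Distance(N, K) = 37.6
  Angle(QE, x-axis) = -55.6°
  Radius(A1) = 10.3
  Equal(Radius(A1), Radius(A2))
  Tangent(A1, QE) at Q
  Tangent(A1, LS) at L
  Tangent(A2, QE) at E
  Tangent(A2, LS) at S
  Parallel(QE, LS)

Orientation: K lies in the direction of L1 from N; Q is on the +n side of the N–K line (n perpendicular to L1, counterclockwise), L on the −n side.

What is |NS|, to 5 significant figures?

38.985

Tangency of A1 to both parallel lines with radius 10.3 puts Q and L at N ± 10.3·n: Q = (8.4987, 5.8192), L = (-8.4987, -5.8192). Equal radii place E and S the same way about K: E = K + 10.3·n = (29.741, -25.205), S = K − 10.3·n = (12.744, -36.843). Then |NS| = |S − N| = 38.985.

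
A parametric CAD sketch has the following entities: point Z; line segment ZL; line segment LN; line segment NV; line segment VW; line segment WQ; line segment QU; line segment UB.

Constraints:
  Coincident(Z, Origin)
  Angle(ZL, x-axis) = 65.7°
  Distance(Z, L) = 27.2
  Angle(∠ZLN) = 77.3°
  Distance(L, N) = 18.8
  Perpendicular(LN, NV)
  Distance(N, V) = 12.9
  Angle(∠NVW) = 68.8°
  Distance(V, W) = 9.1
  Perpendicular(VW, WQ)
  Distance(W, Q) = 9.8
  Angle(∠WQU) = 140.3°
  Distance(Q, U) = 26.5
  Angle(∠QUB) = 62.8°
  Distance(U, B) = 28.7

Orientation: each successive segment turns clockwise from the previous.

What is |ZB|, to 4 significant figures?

33.59

∠WQU = 140.3° gives QU at -7.900° from the x-axis; with |QU| = 26.5, U = (48.23, 12.43). ∠QUB = 62.8° gives UB at -125.1° from the x-axis; with |UB| = 28.7, B = (31.72, -11.05). Then |ZB| = |B − Z| = 33.59.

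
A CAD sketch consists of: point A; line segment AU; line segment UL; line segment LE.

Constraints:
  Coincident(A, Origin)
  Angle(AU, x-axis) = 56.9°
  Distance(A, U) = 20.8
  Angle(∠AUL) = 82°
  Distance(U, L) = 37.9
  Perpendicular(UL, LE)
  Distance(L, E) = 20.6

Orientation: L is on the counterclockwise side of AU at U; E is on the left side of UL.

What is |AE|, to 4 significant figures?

35.01

A is at the origin; AU runs at 56.9° with length 20.8, so U = 20.8·(cos 56.9°, sin 56.9°) = (11.36, 17.42). ∠AUL = 82.0°, so UL runs at 56.9° + (180° − 82.0°) = 154.9° from the x-axis; with |UL| = 37.9, L = U + 37.9·(cos 154.9°, sin 154.9°) = (-22.96, 33.50). UL is perpendicular to LE; with |LE| = 20.6 on the left of UL, E = L + 20.6·(-0.4242, -0.9056) = (-31.70, 14.85). Then |AE| = |E − A| = 35.01.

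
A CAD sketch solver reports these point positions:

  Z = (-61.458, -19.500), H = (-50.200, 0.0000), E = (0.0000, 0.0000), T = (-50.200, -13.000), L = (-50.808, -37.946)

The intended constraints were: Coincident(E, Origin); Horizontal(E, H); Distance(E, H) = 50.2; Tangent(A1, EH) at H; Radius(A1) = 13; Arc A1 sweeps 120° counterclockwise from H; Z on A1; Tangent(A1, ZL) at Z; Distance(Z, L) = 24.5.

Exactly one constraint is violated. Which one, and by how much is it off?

Distance(Z, L) = 24.5 — off by 3.20.

E = (0.00, 0.00) ✓; E.y = 0.00, H.y = 0.00 ✓; |EH| = 50.20 ✓; ∠(TH, HE) = 90.00° ✓; |TH| = 13.00 ✓; bearing(T→Z) − bearing(T→H) = 120.0° ✓; |TZ| = 13.00 ✓; ∠(TZ, ZL) = 90.00° ✓; |ZL| = 21.30 ✗.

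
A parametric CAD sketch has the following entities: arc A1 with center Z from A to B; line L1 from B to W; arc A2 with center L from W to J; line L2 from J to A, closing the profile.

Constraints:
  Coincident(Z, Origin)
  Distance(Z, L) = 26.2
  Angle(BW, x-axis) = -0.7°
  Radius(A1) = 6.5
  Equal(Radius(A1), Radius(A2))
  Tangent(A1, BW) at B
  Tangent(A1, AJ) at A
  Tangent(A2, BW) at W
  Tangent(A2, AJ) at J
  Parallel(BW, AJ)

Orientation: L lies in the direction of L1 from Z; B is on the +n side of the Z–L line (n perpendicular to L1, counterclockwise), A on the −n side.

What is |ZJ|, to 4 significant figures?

26.99

The slot axis is L1's direction at -0.7°, so u = (cos -0.7°, sin -0.7°) = (0.9999, -0.01222) and n = (−sin -0.7°, cos -0.7°) = (0.01222, 0.9999). Z is at the origin and L lies 26.2 along u from Z, so L = 26.2·u = (26.20, -0.3201). Tangency of A1 to both parallel lines with radius 6.5 puts B and A at Z ± 6.5·n: B = (0.07941, 6.500), A = (-0.07941, -6.500). Equal radii place W and J the same way about L: W = L + 6.5·n = (26.28, 6.179), J = L − 6.5·n = (26.12, -6.820). Then |ZJ| = |J − Z| = 26.99.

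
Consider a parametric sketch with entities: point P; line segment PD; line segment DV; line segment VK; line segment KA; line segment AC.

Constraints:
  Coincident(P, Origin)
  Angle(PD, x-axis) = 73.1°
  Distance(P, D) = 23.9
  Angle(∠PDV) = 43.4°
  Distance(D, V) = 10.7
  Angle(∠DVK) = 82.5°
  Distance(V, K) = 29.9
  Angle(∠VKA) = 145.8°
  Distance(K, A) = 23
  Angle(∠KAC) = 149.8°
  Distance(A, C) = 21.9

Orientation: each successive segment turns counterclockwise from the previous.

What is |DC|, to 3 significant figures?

61.1

P is at the origin; PD runs at 73.1° with length 23.9, so D = (6.95, 22.9). ∠PDV = 43.4° gives DV at -150° from the x-axis; with |DV| = 10.7, V = (-2.35, 17.6). ∠DVK = 82.5° gives VK at -52.8° from the x-axis; with |VK| = 29.9, K = (15.7, -6.25). ∠VKA = 145.8° gives KA at -18.6° from the x-axis; with |KA| = 23.0, A = (37.5, -13.6). ∠KAC = 149.8° gives AC at 11.6° from the x-axis; with |AC| = 21.9, C = (59.0, -9.18). Then |DC| = |C − D| = 61.1.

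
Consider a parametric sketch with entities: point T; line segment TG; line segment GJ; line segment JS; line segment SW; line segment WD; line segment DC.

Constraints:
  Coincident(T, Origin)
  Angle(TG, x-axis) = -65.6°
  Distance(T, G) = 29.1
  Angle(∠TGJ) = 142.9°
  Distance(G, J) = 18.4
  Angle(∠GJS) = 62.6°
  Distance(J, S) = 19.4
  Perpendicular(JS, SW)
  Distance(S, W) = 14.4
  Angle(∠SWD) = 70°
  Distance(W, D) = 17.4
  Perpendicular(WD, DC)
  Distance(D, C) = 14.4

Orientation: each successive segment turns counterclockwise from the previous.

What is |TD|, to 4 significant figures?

37.69

T is at the origin; TG runs at -65.6° with length 29.1, so G = (12.02, -26.50). ∠TGJ = 142.9° gives GJ at -28.50° from the x-axis; with |GJ| = 18.4, J = (28.19, -35.28). ∠GJS = 62.6° gives JS at 88.90° from the x-axis; with |JS| = 19.4, S = (28.56, -15.88). JS ⟂ SW, so SW runs at 178.9°; with |SW| = 14.4, W = (14.17, -15.61). ∠SWD = 70.0° gives WD at -71.10° from the x-axis; with |WD| = 17.4, D = (19.80, -32.07). Then |TD| = |D − T| = 37.69.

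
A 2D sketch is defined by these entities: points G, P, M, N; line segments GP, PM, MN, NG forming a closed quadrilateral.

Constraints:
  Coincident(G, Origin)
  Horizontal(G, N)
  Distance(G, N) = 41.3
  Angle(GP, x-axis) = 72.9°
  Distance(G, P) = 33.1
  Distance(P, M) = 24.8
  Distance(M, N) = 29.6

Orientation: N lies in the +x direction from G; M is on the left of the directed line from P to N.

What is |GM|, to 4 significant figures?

44.82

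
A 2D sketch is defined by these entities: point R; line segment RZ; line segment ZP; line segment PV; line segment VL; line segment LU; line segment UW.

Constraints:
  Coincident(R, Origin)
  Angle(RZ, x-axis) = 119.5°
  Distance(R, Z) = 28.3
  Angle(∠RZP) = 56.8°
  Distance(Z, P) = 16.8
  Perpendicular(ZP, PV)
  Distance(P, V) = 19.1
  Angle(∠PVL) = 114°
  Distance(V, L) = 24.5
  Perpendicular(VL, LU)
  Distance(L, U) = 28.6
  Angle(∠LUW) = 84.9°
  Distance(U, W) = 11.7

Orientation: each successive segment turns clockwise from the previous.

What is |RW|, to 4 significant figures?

32.71

R is at the origin; RZ runs at 119.5° with length 28.3, so Z = (-13.94, 24.63). ∠RZP = 56.8° gives ZP at -3.700° from the x-axis; with |ZP| = 16.8, P = (2.829, 23.55). The perpendicularity gives PV at right angles to ZP, so PV runs at -93.70°; with |PV| = 19.1, V = (1.597, 4.487). ∠PVL = 114.0° gives VL at -159.7° from the x-axis; with |VL| = 24.5, L = (-21.38, -4.013). VL is perpendicular to LU, so LU runs at 110.3°; with |LU| = 28.6, U = (-31.30, 22.81). ∠LUW = 84.9° gives UW at 15.20° from the x-axis; with |UW| = 11.7, W = (-20.01, 25.88). Then |RW| = |W − R| = 32.71.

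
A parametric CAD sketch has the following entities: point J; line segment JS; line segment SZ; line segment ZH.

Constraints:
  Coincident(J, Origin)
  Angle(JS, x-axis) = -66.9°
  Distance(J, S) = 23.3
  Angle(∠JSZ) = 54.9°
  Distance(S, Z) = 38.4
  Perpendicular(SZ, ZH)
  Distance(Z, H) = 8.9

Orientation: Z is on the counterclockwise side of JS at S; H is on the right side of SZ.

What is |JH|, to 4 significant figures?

37.51

∠JSZ = 54.9°, so SZ runs at -66.9° + (180° − 54.9°) = 58.20° from the x-axis; with |SZ| = 38.4, Z = S + 38.4·(cos 58.20°, sin 58.20°) = (29.38, 11.20). The perpendicularity gives ZH at right angles to SZ; with |ZH| = 8.9 on the right of SZ, H = Z + 8.9·(0.8499, -0.5270) = (36.94, 6.514). Then |JH| = |H − J| = 37.51.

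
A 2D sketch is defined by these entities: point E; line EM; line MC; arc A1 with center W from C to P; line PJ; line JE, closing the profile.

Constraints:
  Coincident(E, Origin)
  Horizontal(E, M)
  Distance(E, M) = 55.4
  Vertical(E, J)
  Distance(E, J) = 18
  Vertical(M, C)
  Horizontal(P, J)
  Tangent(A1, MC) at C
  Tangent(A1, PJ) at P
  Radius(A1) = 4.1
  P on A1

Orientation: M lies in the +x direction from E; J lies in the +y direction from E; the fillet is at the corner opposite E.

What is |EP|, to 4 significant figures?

54.37

The virtual corner opposite E is at (55.40, 18.00). A1 meets MC tangentially, so WC is at right angles to MC and the tangent condition forces WP to be normal to PJ, with radius 4.1, so the center W sits 4.1 in from both sides at W = (51.30, 13.90). That places the tangent points at C = (55.40, 13.90) on MC and P = (51.30, 18.00) on PJ. Then |EP| = |P − E| = 54.37.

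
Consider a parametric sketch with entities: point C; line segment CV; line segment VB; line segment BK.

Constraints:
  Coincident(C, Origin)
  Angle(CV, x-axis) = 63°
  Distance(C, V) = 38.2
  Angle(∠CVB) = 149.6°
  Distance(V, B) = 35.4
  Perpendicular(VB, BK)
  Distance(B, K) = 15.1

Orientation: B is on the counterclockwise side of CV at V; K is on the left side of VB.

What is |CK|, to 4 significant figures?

68.48

C is at the origin; CV runs at 63.0° with length 38.2, so V = 38.2·(cos 63.0°, sin 63.0°) = (17.34, 34.04). ∠CVB = 149.6°, so VB runs at 63.0° + (180° − 149.6°) = 93.40° from the x-axis; with |VB| = 35.4, B = V + 35.4·(cos 93.40°, sin 93.40°) = (15.24, 69.37). VB ⟂ BK; with |BK| = 15.1 on the left of VB, K = B + 15.1·(-0.9982, -0.05931) = (0.1696, 68.48). Then |CK| = |K − C| = 68.48.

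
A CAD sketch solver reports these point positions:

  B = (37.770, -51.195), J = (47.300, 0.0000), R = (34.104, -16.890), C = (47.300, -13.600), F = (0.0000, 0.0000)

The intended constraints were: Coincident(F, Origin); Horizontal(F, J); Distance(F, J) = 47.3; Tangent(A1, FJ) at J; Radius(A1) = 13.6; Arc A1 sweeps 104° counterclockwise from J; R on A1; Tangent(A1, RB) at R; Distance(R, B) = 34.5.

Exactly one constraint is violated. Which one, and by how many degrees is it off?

Tangent(A1, RB) at R — off by 7.90°.

F = (0.00, 0.00) ✓; F.y = 0.00, J.y = 0.00 ✓; |FJ| = 47.30 ✓; ∠(CJ, JF) = 90.00° ✓; |CJ| = 13.60 ✓; bearing(C→R) − bearing(C→J) = 104.0° ✓; |CR| = 13.60 ✓; ∠(CR, RB) = 97.90° ✗; |RB| = 34.50 ✓.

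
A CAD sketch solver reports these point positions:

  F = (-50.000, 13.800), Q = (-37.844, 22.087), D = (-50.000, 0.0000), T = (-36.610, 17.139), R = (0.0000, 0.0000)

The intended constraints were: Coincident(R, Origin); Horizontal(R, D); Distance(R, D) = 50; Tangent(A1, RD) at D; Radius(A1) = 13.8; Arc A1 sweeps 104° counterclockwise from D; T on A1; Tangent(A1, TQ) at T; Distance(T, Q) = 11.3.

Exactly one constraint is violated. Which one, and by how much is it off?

Distance(T, Q) = 11.3 — off by 6.20.

R = (0.00, 0.00) ✓; R.y = 0.00, D.y = 0.00 ✓; |RD| = 50.00 ✓; ∠(FD, DR) = 90.00° ✓; |FD| = 13.80 ✓; bearing(F→T) − bearing(F→D) = 104.0° ✓; |FT| = 13.80 ✓; ∠(FT, TQ) = 90.00° ✓; |TQ| = 5.100 ✗.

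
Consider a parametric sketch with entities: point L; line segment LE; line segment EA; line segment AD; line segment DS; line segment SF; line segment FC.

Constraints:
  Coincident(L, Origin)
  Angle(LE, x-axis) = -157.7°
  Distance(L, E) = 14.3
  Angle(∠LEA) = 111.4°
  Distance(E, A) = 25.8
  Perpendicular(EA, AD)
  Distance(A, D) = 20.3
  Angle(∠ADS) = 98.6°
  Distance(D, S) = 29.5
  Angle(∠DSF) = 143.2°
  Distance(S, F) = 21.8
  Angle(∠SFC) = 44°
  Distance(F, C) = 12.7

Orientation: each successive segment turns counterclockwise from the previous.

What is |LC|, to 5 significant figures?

5.6595

∠DSF = 143.2° gives SF at 119.10° from the x-axis; with |SF| = 21.8, F = (0.82273, 17.378). ∠SFC = 44.0° gives FC at -104.90° from the x-axis; with |FC| = 12.7, C = (-2.4429, 5.1051). Then |LC| = |C − L| = 5.6595.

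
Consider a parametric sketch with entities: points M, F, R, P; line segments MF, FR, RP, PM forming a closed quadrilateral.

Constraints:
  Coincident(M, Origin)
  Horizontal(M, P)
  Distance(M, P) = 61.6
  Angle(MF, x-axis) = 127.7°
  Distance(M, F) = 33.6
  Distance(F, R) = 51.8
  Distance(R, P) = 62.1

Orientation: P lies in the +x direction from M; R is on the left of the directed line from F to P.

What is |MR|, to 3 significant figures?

56.5

M is at the origin; MP is horizontal with |MP| = 61.6 and P in +x, so P = (61.6, 0). MF runs at 127.7° with |MF| = 33.6, so F = (-20.5, 26.6). R is determined by |FR| = 51.8 and |RP| = 62.1 together: it lies at the intersection of circle(F, 51.8) and circle(P, 62.1). With |FP| = 86.3, the foot of the radical line on FP is 36.4 from F and the perpendicular offset is √(51.8² − 36.4²) = 36.9. Taking the left-of-FP solution: R = (25.4, 50.5).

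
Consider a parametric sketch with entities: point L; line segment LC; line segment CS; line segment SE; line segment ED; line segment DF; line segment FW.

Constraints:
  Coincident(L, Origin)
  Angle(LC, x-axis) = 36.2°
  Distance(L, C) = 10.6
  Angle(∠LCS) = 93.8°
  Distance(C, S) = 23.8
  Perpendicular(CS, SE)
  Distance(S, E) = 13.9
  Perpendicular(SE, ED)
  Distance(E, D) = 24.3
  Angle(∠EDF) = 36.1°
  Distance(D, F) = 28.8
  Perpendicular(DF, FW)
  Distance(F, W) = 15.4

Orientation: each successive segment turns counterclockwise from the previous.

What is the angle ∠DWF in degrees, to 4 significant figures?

61.87°

L is at the origin; LC runs at 36.2° with length 10.6, so C = (8.554, 6.260). ∠LCS = 93.8° gives CS at 122.4° from the x-axis; with |CS| = 23.8, S = (-4.199, 26.36). CS is perpendicular to SE, so SE runs at -147.6°; with |SE| = 13.9, E = (-15.94, 18.91). SE ⟂ ED, so ED runs at -57.60°; with |ED| = 24.3, D = (-2.914, -1.610). ∠EDF = 36.1° gives DF at 86.30° from the x-axis; with |DF| = 28.8, F = (-1.056, 27.13). The perpendicularity gives FW at right angles to DF, so FW runs at 176.3°; with |FW| = 15.4, W = (-16.42, 28.12). Then cos ∠DWF = WD·WF / (|WD||WF|), giving 61.87°.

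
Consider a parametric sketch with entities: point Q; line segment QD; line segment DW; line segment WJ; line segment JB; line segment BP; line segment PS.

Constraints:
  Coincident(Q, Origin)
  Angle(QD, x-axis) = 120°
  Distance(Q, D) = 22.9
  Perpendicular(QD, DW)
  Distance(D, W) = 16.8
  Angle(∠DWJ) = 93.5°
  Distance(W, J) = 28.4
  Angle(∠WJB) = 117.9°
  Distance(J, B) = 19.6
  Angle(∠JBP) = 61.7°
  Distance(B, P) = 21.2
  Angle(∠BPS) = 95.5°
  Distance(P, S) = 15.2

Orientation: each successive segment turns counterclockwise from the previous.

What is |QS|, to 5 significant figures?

17.511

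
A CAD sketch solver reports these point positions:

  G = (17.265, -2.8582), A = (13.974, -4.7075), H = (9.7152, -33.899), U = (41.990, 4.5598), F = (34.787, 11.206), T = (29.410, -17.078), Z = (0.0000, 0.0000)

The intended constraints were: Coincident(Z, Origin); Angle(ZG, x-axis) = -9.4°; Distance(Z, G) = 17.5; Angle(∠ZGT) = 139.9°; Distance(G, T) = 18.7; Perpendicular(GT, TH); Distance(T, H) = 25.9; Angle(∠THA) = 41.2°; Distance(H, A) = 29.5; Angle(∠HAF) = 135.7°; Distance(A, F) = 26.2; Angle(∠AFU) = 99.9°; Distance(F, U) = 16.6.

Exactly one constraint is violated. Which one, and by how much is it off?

Distance(F, U) = 16.6 — off by 6.80.

Z = (0.00, 0.00) ✓; ZG at -9.400° ✓; |ZG| = 17.50 ✓; ∠ZGT = 139.9° ✓; |GT| = 18.70 ✓; ∠(GT, TH) = 90.00° ✓; |TH| = 25.90 ✓; ∠THA = 41.20° ✓; |HA| = 29.50 ✓; ∠HAF = 135.7° ✓; |AF| = 26.20 ✓; ∠AFU = 99.90° ✓; |FU| = 9.801 ✗.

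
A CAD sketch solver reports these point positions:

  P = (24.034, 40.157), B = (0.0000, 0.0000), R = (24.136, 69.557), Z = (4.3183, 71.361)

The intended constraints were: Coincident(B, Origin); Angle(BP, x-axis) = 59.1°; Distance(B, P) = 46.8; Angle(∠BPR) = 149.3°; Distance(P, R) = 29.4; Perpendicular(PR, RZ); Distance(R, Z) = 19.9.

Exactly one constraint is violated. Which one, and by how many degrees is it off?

Perpendicular(PR, RZ) — off by 5.00°.

B = (0.00, 0.00) ✓; BP at 59.10° ✓; |BP| = 46.80 ✓; ∠BPR = 149.3° ✓; |PR| = 29.40 ✓; ∠(PR, RZ) = 85.00° ✗; |RZ| = 19.90 ✓.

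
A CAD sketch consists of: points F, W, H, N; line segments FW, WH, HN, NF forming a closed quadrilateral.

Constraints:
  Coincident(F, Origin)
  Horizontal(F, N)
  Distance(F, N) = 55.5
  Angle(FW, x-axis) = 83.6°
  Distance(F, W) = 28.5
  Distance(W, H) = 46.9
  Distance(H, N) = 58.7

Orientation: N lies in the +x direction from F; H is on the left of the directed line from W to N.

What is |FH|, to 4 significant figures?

69.71

F is at the origin; FN is horizontal with |FN| = 55.5 and N in +x, so N = (55.5, 0). FW runs at 83.6° with |FW| = 28.5, so W = (3.177, 28.32). H is determined by |WH| = 46.9 and |HN| = 58.7 together: it lies at the intersection of circle(W, 46.9) and circle(N, 58.7). With |WN| = 59.50, the foot of the radical line on WN is 19.28 from W and the perpendicular offset is √(46.9² − 19.28²) = 42.76. Taking the left-of-WN solution: H = (40.48, 56.75).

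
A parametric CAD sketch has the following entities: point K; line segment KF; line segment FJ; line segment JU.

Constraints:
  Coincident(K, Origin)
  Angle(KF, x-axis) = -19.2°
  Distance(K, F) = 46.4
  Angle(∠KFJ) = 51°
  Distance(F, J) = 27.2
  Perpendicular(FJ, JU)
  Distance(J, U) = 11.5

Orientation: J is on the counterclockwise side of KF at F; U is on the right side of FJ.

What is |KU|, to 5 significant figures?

47.602

K is at the origin; KF runs at -19.2° with length 46.4, so F = 46.4·(cos -19.2°, sin -19.2°) = (43.819, -15.259). ∠KFJ = 51.0°, so FJ runs at -19.2° + (180° − 51.0°) = 109.80° from the x-axis; with |FJ| = 27.2, J = F + 27.2·(cos 109.80°, sin 109.80°) = (34.605, 10.333). FJ ⟂ JU; with |JU| = 11.5 on the right of FJ, U = J + 11.5·(0.94088, 0.33874) = (45.426, 14.228). Then |KU| = |U − K| = 47.602.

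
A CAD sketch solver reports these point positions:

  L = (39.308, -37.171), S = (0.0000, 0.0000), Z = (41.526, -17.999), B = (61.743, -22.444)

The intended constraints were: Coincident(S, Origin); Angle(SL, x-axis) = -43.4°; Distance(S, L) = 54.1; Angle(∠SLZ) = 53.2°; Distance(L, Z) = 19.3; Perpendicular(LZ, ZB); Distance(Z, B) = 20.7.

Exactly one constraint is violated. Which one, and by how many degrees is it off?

Perpendicular(LZ, ZB) — off by 5.80°.

S = (0.00, 0.00) ✓; SL at -43.40° ✓; |SL| = 54.10 ✓; ∠SLZ = 53.20° ✓; |LZ| = 19.30 ✓; ∠(LZ, ZB) = 95.80° ✗; |ZB| = 20.70 ✓.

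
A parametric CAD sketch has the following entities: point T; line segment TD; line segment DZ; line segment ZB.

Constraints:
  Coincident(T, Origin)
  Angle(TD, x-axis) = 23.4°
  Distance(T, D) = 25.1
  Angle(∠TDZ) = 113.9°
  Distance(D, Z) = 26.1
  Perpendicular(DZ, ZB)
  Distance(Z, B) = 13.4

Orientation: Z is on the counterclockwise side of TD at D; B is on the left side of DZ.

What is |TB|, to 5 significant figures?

37.505

∠TDZ = 113.9°, so DZ runs at 23.4° + (180° − 113.9°) = 89.500° from the x-axis; with |DZ| = 26.1, Z = D + 26.1·(cos 89.500°, sin 89.500°) = (23.263, 36.067). The perpendicularity gives ZB at right angles to DZ; with |ZB| = 13.4 on the left of DZ, B = Z + 13.4·(-0.99996, 0.0087265) = (9.8639, 36.184). Then |TB| = |B − T| = 37.505.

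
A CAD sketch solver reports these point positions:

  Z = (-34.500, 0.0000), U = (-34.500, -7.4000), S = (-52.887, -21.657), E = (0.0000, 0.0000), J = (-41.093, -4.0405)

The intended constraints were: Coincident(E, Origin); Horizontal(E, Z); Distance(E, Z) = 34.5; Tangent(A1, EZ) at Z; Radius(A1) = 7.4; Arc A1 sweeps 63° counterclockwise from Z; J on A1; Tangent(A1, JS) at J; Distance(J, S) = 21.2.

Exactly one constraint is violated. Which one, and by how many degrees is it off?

Tangent(A1, JS) at J — off by 6.80°.

E = (0.00, 0.00) ✓; E.y = 0.00, Z.y = 0.00 ✓; |EZ| = 34.50 ✓; ∠(UZ, ZE) = 90.00° ✓; |UZ| = 7.400 ✓; bearing(U→J) − bearing(U→Z) = 63.00° ✓; |UJ| = 7.400 ✓; ∠(UJ, JS) = 96.80° ✗; |JS| = 21.20 ✓.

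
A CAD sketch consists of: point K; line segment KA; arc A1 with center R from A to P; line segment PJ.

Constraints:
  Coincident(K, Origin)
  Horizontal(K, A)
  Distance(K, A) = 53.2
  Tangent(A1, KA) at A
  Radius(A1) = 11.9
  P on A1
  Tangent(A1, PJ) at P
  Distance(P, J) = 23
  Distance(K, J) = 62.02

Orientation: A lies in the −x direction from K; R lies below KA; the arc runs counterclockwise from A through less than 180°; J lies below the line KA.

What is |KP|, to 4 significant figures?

65.62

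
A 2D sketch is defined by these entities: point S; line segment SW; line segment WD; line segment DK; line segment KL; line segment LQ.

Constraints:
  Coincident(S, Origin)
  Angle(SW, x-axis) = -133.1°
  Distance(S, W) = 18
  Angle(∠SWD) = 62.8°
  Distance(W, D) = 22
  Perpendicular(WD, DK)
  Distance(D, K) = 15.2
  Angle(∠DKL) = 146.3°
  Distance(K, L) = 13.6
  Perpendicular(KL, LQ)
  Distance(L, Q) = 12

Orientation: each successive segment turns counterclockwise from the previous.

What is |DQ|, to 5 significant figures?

26.487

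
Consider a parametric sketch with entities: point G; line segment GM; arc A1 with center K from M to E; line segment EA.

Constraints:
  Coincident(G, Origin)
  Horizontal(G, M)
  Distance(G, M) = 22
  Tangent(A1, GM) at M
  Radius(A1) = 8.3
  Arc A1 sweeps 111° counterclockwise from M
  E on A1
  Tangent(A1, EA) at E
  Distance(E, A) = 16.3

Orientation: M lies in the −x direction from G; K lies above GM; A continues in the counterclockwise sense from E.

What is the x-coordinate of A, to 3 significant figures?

-20.1

On A1, M sits at bearing -90° from K; a 111° counterclockwise sweep puts E at bearing 21°, so E = K + 8.3·(cos 21°, sin 21°) = (-14.3, 11.3). The tangent condition forces KE to be normal to EA, so EA runs along (−sin 21°, cos 21°); with |EA| = 16.3, A = (-20.1, 26.5). So A.x = -20.1.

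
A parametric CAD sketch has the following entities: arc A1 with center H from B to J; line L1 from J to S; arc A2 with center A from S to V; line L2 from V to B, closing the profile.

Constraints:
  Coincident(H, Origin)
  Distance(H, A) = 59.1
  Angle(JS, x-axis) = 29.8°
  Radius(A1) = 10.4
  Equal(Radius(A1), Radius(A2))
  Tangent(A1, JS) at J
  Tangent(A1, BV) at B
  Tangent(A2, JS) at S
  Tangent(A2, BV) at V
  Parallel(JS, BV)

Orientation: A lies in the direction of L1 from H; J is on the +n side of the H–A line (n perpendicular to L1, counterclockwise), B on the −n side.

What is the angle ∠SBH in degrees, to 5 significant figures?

70.611°

Tangency of A1 to both parallel lines with radius 10.4 puts J and B at H ± 10.4·n: J = (-5.1685, 9.0248), B = (5.1685, -9.0248). Equal radii place S and V the same way about A: S = A + 10.4·n = (46.116, 38.396), V = A − 10.4·n = (56.453, 20.346). Then cos ∠SBH = BS·BH / (|BS||BH|), giving 70.611°.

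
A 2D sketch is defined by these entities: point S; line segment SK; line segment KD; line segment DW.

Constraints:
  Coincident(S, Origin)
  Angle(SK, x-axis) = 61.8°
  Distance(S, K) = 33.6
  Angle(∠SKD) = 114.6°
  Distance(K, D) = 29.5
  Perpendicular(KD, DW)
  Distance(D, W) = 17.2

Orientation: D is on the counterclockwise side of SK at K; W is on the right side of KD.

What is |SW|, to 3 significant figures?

64.6

S is at the origin; SK runs at 61.8° with length 33.6, so K = 33.6·(cos 61.8°, sin 61.8°) = (15.9, 29.6). ∠SKD = 114.6°, so KD runs at 61.8° + (180° − 114.6°) = 127° from the x-axis; with |KD| = 29.5, D = K + 29.5·(cos 127°, sin 127°) = (-1.96, 53.1). The perpendicularity gives DW at right angles to KD; with |DW| = 17.2 on the right of KD, W = D + 17.2·(0.797, 0.605) = (11.7, 63.5). Then |SW| = |W − S| = 64.6.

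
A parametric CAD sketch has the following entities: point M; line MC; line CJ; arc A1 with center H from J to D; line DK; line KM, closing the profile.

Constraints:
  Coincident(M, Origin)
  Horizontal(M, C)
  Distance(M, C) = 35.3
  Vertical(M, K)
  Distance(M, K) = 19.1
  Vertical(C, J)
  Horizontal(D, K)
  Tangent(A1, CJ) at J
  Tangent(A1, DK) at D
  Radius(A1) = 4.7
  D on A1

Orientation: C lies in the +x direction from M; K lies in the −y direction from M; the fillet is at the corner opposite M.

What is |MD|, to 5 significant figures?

36.072

M is at the origin; M and C share the same y with |MC| = 35.3 and C on the +x side, so C = (35.300, 0.0000). MK is vertical with |MK| = 19.1 and K on the −y side, so K = (0.0000, -19.100). The virtual corner opposite M is at (35.300, -19.100). Since A1 is tangent to CJ there, HJ ⟂ CJ and tangency of A1 to DK means the radius HD is perpendicular to DK, with radius 4.7, so the center H sits 4.7 in from both sides at H = (30.600, -14.400). That places the tangent points at J = (35.300, -14.400) on CJ and D = (30.600, -19.100) on DK. Then |MD| = |D − M| = 36.072.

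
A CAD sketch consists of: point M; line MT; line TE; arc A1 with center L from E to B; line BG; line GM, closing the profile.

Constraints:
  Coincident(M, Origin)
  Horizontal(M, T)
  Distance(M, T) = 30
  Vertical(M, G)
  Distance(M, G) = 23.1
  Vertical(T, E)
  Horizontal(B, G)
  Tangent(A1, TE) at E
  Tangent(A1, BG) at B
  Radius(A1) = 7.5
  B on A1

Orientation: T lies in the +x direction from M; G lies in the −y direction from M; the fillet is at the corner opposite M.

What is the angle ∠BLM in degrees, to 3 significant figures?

125°

M is at the origin; M and T share the same y with |MT| = 30.0 and T on the +x side, so T = (30.0, 0.00). M and G share the same x with |MG| = 23.1 and G on the −y side, so G = (0.00, -23.1). The virtual corner opposite M is at (30.0, -23.1). A1 meets TE tangentially, so LE is at right angles to TE and the tangent condition forces LB to be normal to BG, with radius 7.5, so the center L sits 7.5 in from both sides at L = (22.5, -15.6). That places the tangent points at E = (30.0, -15.6) on TE and B = (22.5, -23.1) on BG. Then cos ∠BLM = LB·LM / (|LB||LM|), giving 125°.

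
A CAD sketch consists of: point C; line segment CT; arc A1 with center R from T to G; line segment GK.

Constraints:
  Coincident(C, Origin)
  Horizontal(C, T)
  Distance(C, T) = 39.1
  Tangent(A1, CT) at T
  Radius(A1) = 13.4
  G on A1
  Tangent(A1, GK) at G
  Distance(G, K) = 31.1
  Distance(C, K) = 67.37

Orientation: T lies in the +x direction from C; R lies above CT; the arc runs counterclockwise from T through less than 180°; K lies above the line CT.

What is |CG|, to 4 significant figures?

54.45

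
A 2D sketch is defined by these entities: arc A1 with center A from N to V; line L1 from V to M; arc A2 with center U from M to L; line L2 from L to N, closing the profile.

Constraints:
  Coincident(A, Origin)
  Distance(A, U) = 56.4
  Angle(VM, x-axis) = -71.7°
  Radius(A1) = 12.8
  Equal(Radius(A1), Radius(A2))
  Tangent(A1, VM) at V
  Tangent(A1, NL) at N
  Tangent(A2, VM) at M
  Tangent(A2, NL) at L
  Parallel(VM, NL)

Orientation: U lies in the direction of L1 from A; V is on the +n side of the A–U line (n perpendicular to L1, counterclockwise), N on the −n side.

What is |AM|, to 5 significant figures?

57.834

Tangency of A1 to both parallel lines with radius 12.8 puts V and N at A ± 12.8·n: V = (12.153, 4.0191), N = (-12.153, -4.0191). Equal radii place M and L the same way about U: M = U + 12.8·n = (29.862, -49.528), L = U − 12.8·n = (5.5565, -57.567). Then |AM| = |M − A| = 57.834.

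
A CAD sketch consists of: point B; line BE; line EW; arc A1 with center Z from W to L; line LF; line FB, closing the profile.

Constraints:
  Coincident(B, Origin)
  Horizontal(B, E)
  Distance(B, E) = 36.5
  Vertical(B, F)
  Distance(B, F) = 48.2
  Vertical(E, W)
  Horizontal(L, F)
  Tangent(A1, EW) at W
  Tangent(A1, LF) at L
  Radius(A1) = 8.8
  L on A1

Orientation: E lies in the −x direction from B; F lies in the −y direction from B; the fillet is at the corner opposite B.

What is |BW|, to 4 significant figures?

53.71

B is at the origin; B and E share the same y with |BE| = 36.5 and E on the −x side, so E = (-36.50, 0.000). BF is vertical with |BF| = 48.2 and F on the −y side, so F = (0.000, -48.20). The virtual corner opposite B is at (-36.50, -48.20). The tangent condition forces ZW to be normal to EW and A1 meets LF tangentially, so ZL is at right angles to LF, with radius 8.8, so the center Z sits 8.8 in from both sides at Z = (-27.70, -39.40). That places the tangent points at W = (-36.50, -39.40) on EW and L = (-27.70, -48.20) on LF. Then |BW| = |W − B| = 53.71.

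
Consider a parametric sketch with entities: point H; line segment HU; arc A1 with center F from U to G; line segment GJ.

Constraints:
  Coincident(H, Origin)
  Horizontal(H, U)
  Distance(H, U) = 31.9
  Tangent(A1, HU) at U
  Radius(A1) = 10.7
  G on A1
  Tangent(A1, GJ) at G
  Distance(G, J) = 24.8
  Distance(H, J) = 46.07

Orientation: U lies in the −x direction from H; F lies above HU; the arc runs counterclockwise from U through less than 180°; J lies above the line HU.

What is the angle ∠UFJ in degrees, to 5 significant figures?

169.71°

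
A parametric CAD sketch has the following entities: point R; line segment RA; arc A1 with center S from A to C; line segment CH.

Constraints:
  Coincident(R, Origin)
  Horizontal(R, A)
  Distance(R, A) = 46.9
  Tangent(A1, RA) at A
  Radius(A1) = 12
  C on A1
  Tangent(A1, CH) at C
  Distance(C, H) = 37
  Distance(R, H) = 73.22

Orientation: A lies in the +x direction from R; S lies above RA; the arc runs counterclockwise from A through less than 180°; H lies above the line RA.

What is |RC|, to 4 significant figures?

60.37

Checks: R = (0.00, 0.00) ✓; R.y = 0.00, A.y = 0.00 ✓; |SC| = 12.00 ✓; ∠(SC, CH) = 90.00° ✓; |CH| = 37.00 ✓; |RH| = 73.22 ✓.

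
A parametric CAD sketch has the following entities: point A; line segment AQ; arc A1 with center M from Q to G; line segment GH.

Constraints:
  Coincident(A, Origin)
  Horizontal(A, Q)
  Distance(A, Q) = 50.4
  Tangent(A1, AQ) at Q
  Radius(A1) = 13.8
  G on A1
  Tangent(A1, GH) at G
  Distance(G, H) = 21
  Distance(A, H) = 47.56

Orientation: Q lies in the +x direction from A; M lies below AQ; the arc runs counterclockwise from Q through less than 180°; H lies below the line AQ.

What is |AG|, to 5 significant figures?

38.663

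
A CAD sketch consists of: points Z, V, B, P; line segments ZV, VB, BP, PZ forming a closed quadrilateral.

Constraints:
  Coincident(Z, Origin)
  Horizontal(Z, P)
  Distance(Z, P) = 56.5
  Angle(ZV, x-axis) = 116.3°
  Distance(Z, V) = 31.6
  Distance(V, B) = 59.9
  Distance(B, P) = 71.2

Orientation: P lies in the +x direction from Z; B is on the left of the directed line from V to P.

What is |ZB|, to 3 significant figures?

74.0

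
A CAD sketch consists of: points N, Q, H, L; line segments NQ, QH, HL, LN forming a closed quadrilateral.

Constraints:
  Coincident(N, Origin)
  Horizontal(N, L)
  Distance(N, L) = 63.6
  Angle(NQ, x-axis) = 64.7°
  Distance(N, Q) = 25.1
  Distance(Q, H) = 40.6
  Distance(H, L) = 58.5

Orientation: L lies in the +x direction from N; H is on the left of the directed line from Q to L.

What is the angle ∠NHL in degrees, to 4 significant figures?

61.72°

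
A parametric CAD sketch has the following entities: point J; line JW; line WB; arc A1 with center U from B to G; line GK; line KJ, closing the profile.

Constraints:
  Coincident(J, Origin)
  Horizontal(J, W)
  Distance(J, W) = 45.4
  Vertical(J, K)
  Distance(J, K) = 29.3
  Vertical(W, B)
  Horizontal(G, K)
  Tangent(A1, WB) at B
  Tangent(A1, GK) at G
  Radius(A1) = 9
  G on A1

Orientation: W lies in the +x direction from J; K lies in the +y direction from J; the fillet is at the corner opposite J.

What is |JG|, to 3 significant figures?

46.7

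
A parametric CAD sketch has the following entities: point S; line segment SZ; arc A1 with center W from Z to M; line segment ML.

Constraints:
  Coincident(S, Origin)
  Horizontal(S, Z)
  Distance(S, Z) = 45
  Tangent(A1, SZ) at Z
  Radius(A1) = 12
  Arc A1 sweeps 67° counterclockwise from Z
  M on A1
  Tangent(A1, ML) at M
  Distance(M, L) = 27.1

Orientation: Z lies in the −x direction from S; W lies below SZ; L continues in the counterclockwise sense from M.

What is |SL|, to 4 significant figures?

74.03

S is at the origin; SZ is horizontal with |SZ| = 45.0 and Z on the −x side, so Z = (-45.00, 0.000). Tangency of A1 to SZ means the radius WZ is perpendicular to SZ, so W = Z + (0, -12) = (-45.00, -12.00). On A1, Z sits at bearing 90° from W; a 67° counterclockwise sweep puts M at bearing 157°, so M = W + 12.0·(cos 157°, sin 157°) = (-56.05, -7.311). A1 meets ML tangentially, so WM is at right angles to ML, so ML runs along (−sin 157°, cos 157°); with |ML| = 27.1, L = (-66.63, -32.26). Then |SL| = |L − S| = 74.03.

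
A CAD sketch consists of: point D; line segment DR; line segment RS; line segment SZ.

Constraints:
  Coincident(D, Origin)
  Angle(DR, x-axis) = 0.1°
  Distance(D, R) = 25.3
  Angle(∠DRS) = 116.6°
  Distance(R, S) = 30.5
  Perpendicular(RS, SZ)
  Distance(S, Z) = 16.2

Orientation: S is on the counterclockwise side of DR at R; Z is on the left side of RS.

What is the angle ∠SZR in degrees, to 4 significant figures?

62.03°

∠DRS = 116.6°, so RS runs at 0.1° + (180° − 116.6°) = 63.50° from the x-axis; with |RS| = 30.5, S = R + 30.5·(cos 63.50°, sin 63.50°) = (38.91, 27.34). The perpendicularity gives SZ at right angles to RS; with |SZ| = 16.2 on the left of RS, Z = S + 16.2·(-0.8949, 0.4462) = (24.41, 34.57). Then cos ∠SZR = ZS·ZR / (|ZS||ZR|), giving 62.03°.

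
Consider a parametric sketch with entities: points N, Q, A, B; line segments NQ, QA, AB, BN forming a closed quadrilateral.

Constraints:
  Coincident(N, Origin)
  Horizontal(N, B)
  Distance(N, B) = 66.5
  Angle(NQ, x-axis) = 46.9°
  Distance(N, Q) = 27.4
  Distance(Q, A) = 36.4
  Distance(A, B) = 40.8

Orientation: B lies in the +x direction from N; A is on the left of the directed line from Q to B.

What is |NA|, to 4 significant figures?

63.03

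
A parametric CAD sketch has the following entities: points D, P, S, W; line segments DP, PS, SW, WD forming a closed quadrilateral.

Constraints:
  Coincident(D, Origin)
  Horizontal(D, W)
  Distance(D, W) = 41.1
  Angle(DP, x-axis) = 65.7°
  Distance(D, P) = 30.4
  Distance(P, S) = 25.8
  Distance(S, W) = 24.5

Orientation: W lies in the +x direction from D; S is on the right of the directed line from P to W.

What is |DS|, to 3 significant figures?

16.9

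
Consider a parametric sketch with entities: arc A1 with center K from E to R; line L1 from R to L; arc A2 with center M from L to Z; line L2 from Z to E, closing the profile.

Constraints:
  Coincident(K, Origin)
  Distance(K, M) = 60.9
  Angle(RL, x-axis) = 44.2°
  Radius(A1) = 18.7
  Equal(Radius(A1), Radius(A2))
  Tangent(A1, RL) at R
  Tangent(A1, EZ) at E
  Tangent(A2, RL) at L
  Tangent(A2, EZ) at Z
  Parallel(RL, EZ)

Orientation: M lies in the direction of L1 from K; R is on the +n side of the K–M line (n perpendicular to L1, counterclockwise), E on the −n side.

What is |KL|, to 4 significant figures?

63.71

The slot axis is L1's direction at 44.2°, so u = (cos 44.2°, sin 44.2°) = (0.7169, 0.6972) and n = (−sin 44.2°, cos 44.2°) = (-0.6972, 0.7169). K is at the origin and M lies 60.9 along u from K, so M = 60.9·u = (43.66, 42.46). Tangency of A1 to both parallel lines with radius 18.7 puts R and E at K ± 18.7·n: R = (-13.04, 13.41), E = (13.04, -13.41). Equal radii place L and Z the same way about M: L = M + 18.7·n = (30.62, 55.86), Z = M − 18.7·n = (56.70, 29.05). Then |KL| = |L − K| = 63.71.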